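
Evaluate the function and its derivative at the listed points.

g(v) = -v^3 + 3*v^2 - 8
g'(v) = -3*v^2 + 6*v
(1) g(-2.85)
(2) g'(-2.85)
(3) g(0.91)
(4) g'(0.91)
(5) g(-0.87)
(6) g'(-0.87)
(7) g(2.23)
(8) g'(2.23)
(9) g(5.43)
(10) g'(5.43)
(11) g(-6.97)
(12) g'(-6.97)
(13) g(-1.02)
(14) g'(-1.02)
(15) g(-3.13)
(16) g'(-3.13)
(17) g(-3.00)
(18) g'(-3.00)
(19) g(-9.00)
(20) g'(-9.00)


(1) = 39.52
(2) = -41.47
(3) = -6.27
(4) = 2.98
(5) = -5.07
(6) = -7.49
(7) = -4.17
(8) = -1.54
(9) = -79.65
(10) = -55.87
(11) = 476.35
(12) = -187.56
(13) = -3.82
(14) = -9.24
(15) = 52.05
(16) = -48.17
(17) = 46.00
(18) = -45.00
(19) = 964.00
(20) = -297.00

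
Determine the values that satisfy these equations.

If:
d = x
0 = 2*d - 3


Then:
d = 3/2
x = 3/2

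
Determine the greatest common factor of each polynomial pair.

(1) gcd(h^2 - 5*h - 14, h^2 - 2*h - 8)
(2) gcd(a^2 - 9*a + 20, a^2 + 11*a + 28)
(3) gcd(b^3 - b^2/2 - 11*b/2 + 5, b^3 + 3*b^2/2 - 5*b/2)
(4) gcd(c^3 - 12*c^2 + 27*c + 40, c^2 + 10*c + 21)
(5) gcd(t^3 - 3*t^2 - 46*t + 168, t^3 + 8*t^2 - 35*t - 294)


(1) = h + 2
(2) = gcd((a - 5)*(a - 4), (a + 4)*(a + 7)) = 1
(3) = gcd((b - 2)*(b - 1)*(b + 5/2), b*(b - 1)*(b + 5/2)) = b^2 + 3*b/2 - 5/2
(4) = gcd((c - 8)*(c - 5)*(c + 1), (c + 3)*(c + 7)) = 1
(5) = gcd((t - 6)*(t - 4)*(t + 7), (t - 6)*(t + 7)^2) = t^2 + t - 42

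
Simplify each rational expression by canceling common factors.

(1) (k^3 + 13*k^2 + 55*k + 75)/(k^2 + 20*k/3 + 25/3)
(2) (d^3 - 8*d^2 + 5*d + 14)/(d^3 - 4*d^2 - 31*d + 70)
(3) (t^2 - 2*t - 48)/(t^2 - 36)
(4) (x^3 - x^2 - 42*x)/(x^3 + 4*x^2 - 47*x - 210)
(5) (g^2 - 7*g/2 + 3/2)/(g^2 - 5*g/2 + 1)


(1) = (3*k^2 + 24*k + 45)/(3*k + 5)
(2) = (d + 1)/(d + 5)
(3) = (t - 8)/(t - 6)
(4) = x/(x + 5)
(5) = (g - 3)/(g - 2)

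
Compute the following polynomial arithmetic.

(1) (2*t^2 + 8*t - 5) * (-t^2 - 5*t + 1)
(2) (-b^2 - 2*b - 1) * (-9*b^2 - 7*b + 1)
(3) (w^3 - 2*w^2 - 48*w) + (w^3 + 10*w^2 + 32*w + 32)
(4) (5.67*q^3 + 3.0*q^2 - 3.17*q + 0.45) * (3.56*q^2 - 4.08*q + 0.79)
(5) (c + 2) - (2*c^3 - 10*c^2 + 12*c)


(1) = -2*t^4 - 18*t^3 - 33*t^2 + 33*t - 5
(2) = 9*b^4 + 25*b^3 + 22*b^2 + 5*b - 1
(3) = 2*w^3 + 8*w^2 - 16*w + 32
(4) = 20.1852*q^5 - 12.4536*q^4 - 19.0459*q^3 + 16.9056*q^2 - 4.3403*q + 0.3555
(5) = -2*c^3 + 10*c^2 - 11*c + 2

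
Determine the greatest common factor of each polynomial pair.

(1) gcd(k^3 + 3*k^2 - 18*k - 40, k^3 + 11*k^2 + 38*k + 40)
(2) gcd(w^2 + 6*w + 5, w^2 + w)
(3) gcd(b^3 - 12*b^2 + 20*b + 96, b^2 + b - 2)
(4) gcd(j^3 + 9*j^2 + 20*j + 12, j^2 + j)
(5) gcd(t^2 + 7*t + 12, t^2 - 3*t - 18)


(1) = k^2 + 7*k + 10
(2) = w + 1
(3) = gcd((b - 8)*(b - 6)*(b + 2), (b - 1)*(b + 2)) = b + 2
(4) = j + 1
(5) = gcd((t + 3)*(t + 4), (t - 6)*(t + 3)) = t + 3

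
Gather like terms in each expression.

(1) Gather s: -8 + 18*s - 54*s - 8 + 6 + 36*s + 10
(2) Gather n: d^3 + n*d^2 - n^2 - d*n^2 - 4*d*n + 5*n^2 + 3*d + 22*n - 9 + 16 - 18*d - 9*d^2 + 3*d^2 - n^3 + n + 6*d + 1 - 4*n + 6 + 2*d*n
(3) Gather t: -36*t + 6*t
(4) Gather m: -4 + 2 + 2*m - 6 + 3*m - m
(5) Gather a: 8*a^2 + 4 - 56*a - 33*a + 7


(1) = 0
(2) = d^3 - 6*d^2 - 9*d - n^3 + n^2*(4 - d) + n*(d^2 - 2*d + 19) + 14
(3) = -30*t
(4) = 4*m - 8
(5) = 8*a^2 - 89*a + 11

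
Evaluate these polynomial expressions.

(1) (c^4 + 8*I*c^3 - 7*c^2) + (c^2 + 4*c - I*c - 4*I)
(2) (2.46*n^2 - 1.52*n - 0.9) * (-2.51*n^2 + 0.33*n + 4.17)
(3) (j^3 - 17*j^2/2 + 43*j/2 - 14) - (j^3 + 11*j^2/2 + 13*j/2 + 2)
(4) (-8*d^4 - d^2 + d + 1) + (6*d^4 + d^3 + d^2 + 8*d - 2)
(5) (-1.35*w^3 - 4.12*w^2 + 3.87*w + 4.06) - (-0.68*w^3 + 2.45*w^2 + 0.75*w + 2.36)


(1) = c^4 + 8*I*c^3 - 6*c^2 + 4*c - I*c - 4*I
(2) = -6.1746*n^4 + 4.627*n^3 + 12.0156*n^2 - 6.6354*n - 3.753
(3) = -14*j^2 + 15*j - 16
(4) = -2*d^4 + d^3 + 9*d - 1
(5) = -0.67*w^3 - 6.57*w^2 + 3.12*w + 1.7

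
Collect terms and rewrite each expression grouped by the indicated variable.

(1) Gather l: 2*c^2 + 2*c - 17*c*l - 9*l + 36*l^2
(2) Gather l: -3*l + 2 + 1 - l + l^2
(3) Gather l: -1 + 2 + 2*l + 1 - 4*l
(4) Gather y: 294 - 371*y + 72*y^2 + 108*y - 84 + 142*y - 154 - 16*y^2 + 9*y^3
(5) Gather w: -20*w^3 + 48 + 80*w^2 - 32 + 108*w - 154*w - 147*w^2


(1) = 2*c^2 + 2*c + 36*l^2 + l*(-17*c - 9)
(2) = l^2 - 4*l + 3
(3) = 2 - 2*l
(4) = 9*y^3 + 56*y^2 - 121*y + 56
(5) = -20*w^3 - 67*w^2 - 46*w + 16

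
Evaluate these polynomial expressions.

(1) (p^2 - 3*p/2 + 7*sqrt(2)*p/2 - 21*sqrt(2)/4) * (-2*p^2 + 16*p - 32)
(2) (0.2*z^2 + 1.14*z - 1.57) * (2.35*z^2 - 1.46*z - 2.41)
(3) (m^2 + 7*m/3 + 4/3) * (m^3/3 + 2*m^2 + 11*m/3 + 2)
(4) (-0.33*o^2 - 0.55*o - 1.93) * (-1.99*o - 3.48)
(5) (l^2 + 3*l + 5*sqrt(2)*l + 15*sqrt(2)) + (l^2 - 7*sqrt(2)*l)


(1) = -2*p^4 - 7*sqrt(2)*p^3 + 19*p^3 - 56*p^2 + 133*sqrt(2)*p^2/2 - 196*sqrt(2)*p + 48*p + 168*sqrt(2)
(2) = 0.47*z^4 + 2.387*z^3 - 5.8359*z^2 - 0.4552*z + 3.7837
(3) = m^5/3 + 25*m^4/9 + 79*m^3/9 + 119*m^2/9 + 86*m/9 + 8/3
(4) = 0.6567*o^3 + 2.2429*o^2 + 5.7547*o + 6.7164
(5) = 2*l^2 - 2*sqrt(2)*l + 3*l + 15*sqrt(2)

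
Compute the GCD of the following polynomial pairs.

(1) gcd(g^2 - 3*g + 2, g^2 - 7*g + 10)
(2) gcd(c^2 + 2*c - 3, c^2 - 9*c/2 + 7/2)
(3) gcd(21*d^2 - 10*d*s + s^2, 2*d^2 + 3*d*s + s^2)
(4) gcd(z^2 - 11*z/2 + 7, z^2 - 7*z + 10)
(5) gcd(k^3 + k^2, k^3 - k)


(1) = g - 2
(2) = c - 1
(3) = 1
(4) = gcd((z - 7/2)*(z - 2), (z - 5)*(z - 2)) = z - 2
(5) = k^2 + k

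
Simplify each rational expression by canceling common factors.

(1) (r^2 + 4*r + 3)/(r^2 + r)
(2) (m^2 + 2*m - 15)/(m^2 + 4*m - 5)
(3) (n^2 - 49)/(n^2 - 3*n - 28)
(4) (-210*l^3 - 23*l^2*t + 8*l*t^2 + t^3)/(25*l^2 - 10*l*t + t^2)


(1) = (r + 3)/r
(2) = (m - 3)/(m - 1)
(3) = (n + 7)/(n + 4)
(4) = (42*l^2 + 13*l*t + t^2)/(-5*l + t)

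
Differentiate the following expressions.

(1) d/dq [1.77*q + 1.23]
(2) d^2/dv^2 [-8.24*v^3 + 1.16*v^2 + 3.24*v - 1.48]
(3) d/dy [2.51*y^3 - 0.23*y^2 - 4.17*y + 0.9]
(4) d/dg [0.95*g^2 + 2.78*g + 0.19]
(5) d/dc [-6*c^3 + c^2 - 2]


(1) = 1.77000000000000
(2) = 2.32 - 49.44*v
(3) = 7.53*y^2 - 0.46*y - 4.17
(4) = 1.9*g + 2.78
(5) = 2*c*(1 - 9*c)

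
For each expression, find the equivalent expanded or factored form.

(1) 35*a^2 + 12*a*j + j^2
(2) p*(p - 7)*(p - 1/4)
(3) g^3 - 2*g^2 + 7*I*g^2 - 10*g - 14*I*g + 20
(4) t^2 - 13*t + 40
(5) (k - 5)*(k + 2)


(1) = (5*a + j)*(7*a + j)
(2) = p^3 - 29*p^2/4 + 7*p/4
(3) = (g - 2)*(g + 2*I)*(g + 5*I)
(4) = (t - 8)*(t - 5)
(5) = k^2 - 3*k - 10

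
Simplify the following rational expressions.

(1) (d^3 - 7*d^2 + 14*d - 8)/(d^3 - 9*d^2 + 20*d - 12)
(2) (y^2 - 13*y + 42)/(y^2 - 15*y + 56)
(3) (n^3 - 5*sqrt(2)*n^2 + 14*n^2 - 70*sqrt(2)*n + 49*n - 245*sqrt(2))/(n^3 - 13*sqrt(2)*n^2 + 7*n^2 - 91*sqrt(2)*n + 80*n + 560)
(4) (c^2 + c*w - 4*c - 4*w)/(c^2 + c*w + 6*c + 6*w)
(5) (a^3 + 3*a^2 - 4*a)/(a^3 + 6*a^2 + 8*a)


(1) = (d - 4)/(d - 6)
(2) = (y - 6)/(y - 8)
(3) = (n + 7)/(n - 8*sqrt(2))
(4) = (c - 4)/(c + 6)
(5) = (a - 1)/(a + 2)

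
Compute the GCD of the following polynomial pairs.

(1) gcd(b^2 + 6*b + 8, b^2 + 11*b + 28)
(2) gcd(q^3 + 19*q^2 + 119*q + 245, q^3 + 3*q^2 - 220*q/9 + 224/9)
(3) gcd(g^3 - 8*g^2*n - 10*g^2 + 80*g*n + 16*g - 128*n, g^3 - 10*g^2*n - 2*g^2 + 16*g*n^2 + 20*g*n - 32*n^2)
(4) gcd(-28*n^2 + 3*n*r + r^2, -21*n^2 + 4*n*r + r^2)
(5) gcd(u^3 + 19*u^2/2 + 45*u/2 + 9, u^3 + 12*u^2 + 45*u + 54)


(1) = b + 4
(2) = q + 7
(3) = g^2 - 8*g*n - 2*g + 16*n
(4) = gcd((-4*n + r)*(7*n + r), (-3*n + r)*(7*n + r)) = 7*n + r
(5) = gcd((u + 1/2)*(u + 3)*(u + 6), (u + 3)^2*(u + 6)) = u^2 + 9*u + 18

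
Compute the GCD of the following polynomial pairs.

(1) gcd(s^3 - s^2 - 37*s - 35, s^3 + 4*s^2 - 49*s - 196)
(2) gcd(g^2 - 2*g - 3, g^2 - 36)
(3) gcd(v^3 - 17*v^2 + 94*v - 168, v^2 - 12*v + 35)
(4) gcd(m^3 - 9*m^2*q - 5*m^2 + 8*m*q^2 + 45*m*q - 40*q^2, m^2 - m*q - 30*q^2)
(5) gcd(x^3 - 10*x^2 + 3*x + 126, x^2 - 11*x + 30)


(1) = gcd((s - 7)*(s + 1)*(s + 5), (s - 7)*(s + 4)*(s + 7)) = s - 7
(2) = 1
(3) = v - 7
(4) = 1
(5) = x - 6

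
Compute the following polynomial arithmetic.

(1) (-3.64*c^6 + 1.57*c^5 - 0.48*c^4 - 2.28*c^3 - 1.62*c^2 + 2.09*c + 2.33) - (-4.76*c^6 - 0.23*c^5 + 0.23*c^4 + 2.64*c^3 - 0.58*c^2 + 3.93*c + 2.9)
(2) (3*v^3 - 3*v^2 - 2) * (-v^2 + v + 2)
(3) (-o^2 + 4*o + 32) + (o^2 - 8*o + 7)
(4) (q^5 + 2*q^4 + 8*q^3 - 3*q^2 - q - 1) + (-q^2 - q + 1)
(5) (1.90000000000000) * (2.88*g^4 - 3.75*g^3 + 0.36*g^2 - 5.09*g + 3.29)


(1) = 1.12*c^6 + 1.8*c^5 - 0.71*c^4 - 4.92*c^3 - 1.04*c^2 - 1.84*c - 0.57
(2) = -3*v^5 + 6*v^4 + 3*v^3 - 4*v^2 - 2*v - 4
(3) = 39 - 4*o
(4) = q^5 + 2*q^4 + 8*q^3 - 4*q^2 - 2*q
(5) = 5.472*g^4 - 7.125*g^3 + 0.684*g^2 - 9.671*g + 6.251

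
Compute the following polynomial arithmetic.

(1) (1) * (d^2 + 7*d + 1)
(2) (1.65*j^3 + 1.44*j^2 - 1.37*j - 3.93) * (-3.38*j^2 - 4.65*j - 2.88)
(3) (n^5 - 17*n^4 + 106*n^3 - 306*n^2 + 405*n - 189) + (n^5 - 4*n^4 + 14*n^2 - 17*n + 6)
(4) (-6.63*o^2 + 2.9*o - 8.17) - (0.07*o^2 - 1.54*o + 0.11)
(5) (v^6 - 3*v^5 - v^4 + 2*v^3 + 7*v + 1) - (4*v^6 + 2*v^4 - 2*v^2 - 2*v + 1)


(1) = d^2 + 7*d + 1
(2) = -5.577*j^5 - 12.5397*j^4 - 6.8174*j^3 + 15.5067*j^2 + 22.2201*j + 11.3184
(3) = 2*n^5 - 21*n^4 + 106*n^3 - 292*n^2 + 388*n - 183
(4) = -6.7*o^2 + 4.44*o - 8.28
(5) = -3*v^6 - 3*v^5 - 3*v^4 + 2*v^3 + 2*v^2 + 9*v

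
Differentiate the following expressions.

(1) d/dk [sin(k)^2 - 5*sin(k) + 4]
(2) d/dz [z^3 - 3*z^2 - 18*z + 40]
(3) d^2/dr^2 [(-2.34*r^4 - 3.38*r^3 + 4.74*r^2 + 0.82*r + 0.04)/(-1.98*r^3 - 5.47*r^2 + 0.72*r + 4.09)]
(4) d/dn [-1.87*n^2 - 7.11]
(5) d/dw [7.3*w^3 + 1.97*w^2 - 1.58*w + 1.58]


(1) = (2*sin(k) - 5)*cos(k)
(2) = 3*z^2 - 6*z - 18
(3) = (36.321372*r^6 + 68.026392*r^5 - 74.078172*r^4 - 368.077984*r^3 - 193.34778*r^2 + 228.1758*r - 155.584172)/(7.762392*r^9 + 64.333764*r^8 + 169.262082*r^7 + 68.775823*r^6 - 327.332772*r^5 - 323.638275*r^4 + 195.640002*r^3 + 268.147353*r^2 - 36.132696*r - 68.417929)
(4) = -3.74*n
(5) = 21.9*w^2 + 3.94*w - 1.58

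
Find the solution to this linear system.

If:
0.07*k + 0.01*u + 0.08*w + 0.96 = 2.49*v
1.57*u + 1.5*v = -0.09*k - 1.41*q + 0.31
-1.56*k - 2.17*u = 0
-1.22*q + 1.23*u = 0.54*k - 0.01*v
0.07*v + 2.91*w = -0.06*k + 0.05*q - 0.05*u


Then:
k = 0.10
q = -0.12
u = -0.07
v = 0.39
w = -0.01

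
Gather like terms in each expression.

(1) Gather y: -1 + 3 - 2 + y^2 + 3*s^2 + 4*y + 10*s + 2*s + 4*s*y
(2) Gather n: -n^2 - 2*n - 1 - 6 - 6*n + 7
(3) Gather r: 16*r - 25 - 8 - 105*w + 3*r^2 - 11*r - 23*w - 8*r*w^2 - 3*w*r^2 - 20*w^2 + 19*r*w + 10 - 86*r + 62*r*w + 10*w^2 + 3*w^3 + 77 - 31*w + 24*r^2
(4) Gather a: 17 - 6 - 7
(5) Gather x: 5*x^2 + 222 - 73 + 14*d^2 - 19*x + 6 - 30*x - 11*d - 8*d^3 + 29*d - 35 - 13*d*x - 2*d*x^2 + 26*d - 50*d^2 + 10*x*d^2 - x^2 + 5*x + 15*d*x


(1) = 3*s^2 + 12*s + y^2 + y*(4*s + 4)
(2) = -n^2 - 8*n
(3) = r^2*(27 - 3*w) + r*(-8*w^2 + 81*w - 81) + 3*w^3 - 10*w^2 - 159*w + 54
(4) = 4
(5) = -8*d^3 - 36*d^2 + 44*d + x^2*(4 - 2*d) + x*(10*d^2 + 2*d - 44) + 120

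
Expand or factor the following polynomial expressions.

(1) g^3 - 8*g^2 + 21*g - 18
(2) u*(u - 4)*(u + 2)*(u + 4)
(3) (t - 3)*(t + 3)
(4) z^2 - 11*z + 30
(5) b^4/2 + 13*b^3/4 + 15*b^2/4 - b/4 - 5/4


(1) = (g - 3)^2*(g - 2)
(2) = u^4 + 2*u^3 - 16*u^2 - 32*u
(3) = t^2 - 9
(4) = (z - 6)*(z - 5)
(5) = (b/2 + 1/2)*(b - 1/2)*(b + 1)*(b + 5)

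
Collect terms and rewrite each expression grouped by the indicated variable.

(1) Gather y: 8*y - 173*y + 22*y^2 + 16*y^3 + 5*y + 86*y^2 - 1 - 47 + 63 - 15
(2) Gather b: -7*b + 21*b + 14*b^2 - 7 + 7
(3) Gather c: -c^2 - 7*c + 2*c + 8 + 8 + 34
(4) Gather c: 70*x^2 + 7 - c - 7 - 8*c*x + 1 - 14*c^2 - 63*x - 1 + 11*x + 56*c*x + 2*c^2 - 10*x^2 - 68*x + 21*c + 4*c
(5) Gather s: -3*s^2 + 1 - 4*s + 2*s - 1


(1) = 16*y^3 + 108*y^2 - 160*y
(2) = 14*b^2 + 14*b
(3) = -c^2 - 5*c + 50
(4) = -12*c^2 + c*(48*x + 24) + 60*x^2 - 120*x
(5) = -3*s^2 - 2*s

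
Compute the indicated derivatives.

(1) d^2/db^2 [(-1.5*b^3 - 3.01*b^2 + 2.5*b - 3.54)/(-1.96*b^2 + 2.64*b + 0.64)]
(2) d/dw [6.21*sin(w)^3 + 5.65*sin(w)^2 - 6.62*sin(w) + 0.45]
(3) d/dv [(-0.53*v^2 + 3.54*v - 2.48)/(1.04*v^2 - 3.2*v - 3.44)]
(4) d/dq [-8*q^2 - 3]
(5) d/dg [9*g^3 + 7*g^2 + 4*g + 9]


(1) = (36.613888*b^3 + 119.456448*b^2 - 125.033856*b + 69.139712)/(7.529536*b^6 - 30.425472*b^5 + 33.605376*b^4 + 1.469952*b^3 - 10.973184*b^2 - 3.244032*b - 0.262144)
(2) = (18.63*sin(w)^2 + 11.3*sin(w) - 6.62)*cos(w)
(3) = (-1.9856*v^2 + 8.8048*v - 20.1136)/(1.0816*v^4 - 6.656*v^3 + 3.0848*v^2 + 22.016*v + 11.8336)
(4) = -16*q
(5) = 27*g^2 + 14*g + 4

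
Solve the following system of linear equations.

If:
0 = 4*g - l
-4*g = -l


Then:
g = l/4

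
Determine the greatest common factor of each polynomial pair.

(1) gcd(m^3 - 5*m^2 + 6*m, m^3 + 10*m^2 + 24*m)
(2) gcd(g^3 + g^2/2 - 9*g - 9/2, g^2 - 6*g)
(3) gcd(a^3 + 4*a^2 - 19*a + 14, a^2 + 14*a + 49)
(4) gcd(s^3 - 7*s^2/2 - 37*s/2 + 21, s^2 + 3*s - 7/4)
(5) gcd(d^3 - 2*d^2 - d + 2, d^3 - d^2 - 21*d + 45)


(1) = gcd(m*(m - 3)*(m - 2), m*(m + 4)*(m + 6)) = m
(2) = gcd((g - 3)*(g + 1/2)*(g + 3), g*(g - 6)) = 1
(3) = gcd((a - 2)*(a - 1)*(a + 7), (a + 7)^2) = a + 7
(4) = gcd((s - 6)*(s - 1)*(s + 7/2), (s - 1/2)*(s + 7/2)) = s + 7/2
(5) = gcd((d - 2)*(d - 1)*(d + 1), (d - 3)^2*(d + 5)) = 1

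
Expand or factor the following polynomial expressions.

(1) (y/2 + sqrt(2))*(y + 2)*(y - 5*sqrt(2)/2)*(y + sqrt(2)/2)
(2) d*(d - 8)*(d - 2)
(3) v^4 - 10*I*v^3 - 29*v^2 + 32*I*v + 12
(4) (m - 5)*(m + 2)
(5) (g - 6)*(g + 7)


(1) = y^4/2 + y^3 - 21*y^2/4 - 21*y/2 - 5*sqrt(2)*y/2 - 5*sqrt(2)
(2) = d^3 - 10*d^2 + 16*d
(3) = (v - 6*I)*(v - 2*I)*(v - I)^2
(4) = m^2 - 3*m - 10
(5) = g^2 + g - 42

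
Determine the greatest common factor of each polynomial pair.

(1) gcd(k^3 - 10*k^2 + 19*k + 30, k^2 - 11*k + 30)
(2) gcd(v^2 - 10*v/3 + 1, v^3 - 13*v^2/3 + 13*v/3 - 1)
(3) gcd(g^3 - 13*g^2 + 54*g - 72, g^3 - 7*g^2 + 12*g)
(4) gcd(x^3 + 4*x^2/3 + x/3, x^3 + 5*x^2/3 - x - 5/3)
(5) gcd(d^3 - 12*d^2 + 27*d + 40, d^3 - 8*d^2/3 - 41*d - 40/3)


(1) = gcd((k - 6)*(k - 5)*(k + 1), (k - 6)*(k - 5)) = k^2 - 11*k + 30
(2) = v^2 - 10*v/3 + 1
(3) = g^2 - 7*g + 12
(4) = gcd(x*(x + 1/3)*(x + 1), (x - 1)*(x + 1)*(x + 5/3)) = x + 1
(5) = gcd((d - 8)*(d - 5)*(d + 1), (d - 8)*(d + 1/3)*(d + 5)) = d - 8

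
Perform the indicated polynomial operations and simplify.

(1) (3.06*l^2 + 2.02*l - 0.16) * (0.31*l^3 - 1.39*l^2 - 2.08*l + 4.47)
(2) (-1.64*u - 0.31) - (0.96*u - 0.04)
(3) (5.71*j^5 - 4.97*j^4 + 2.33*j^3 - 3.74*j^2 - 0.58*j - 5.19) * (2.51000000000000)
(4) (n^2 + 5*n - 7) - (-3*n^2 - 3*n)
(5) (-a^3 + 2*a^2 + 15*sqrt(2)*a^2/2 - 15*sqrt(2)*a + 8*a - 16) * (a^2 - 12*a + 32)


(1) = 0.9486*l^5 - 3.6272*l^4 - 9.2222*l^3 + 9.699*l^2 + 9.3622*l - 0.7152
(2) = -2.6*u - 0.27
(3) = 14.3321*j^5 - 12.4747*j^4 + 5.8483*j^3 - 9.3874*j^2 - 1.4558*j - 13.0269
(4) = 4*n^2 + 8*n - 7
(5) = -a^5 + 15*sqrt(2)*a^4/2 + 14*a^4 - 105*sqrt(2)*a^3 - 48*a^3 - 48*a^2 + 420*sqrt(2)*a^2 - 480*sqrt(2)*a + 448*a - 512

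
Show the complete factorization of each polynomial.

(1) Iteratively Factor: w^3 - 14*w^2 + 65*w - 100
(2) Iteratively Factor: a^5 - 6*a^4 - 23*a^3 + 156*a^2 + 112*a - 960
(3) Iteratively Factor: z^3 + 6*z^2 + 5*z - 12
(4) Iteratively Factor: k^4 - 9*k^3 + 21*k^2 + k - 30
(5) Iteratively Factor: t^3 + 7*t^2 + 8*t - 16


(1) = (w - 5)*(w^2 - 9*w + 20) = (w - 5)*(w - 4)*(w - 5)
(2) = (a - 5)*(a^4 - a^3 - 28*a^2 + 16*a + 192) = (a - 5)*(a + 4)*(a^3 - 5*a^2 - 8*a + 48) = (a - 5)*(a - 4)*(a + 4)*(a^2 - a - 12) = (a - 5)*(a - 4)*(a + 3)*(a + 4)*(a - 4)
(3) = (z + 3)*(z^2 + 3*z - 4) = (z - 1)*(z + 3)*(z + 4)
(4) = (k - 3)*(k^3 - 6*k^2 + 3*k + 10) = (k - 5)*(k - 3)*(k^2 - k - 2) = (k - 5)*(k - 3)*(k - 2)*(k + 1)
(5) = (t - 1)*(t^2 + 8*t + 16) = (t - 1)*(t + 4)*(t + 4)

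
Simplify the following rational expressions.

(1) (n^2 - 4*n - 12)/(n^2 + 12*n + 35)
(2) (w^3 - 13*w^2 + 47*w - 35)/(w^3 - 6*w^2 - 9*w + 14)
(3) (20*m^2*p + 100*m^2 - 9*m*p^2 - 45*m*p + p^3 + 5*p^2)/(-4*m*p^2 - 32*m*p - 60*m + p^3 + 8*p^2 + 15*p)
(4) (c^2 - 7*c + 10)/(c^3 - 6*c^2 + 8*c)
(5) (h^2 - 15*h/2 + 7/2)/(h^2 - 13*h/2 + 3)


(1) = (n^2 - 4*n - 12)/(n^2 + 12*n + 35)
(2) = (w - 5)/(w + 2)
(3) = (-5*m + p)/(p + 3)
(4) = (c - 5)/(c^2 - 4*c)
(5) = (h - 7)/(h - 6)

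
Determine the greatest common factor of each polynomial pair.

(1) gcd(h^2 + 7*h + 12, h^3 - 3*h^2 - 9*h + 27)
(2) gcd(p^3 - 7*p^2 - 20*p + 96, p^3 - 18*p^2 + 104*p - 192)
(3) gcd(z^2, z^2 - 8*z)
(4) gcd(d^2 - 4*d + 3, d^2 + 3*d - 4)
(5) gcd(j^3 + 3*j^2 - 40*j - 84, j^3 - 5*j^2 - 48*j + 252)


(1) = gcd((h + 3)*(h + 4), (h - 3)^2*(h + 3)) = h + 3
(2) = gcd((p - 8)*(p - 3)*(p + 4), (p - 8)*(p - 6)*(p - 4)) = p - 8
(3) = z
(4) = gcd((d - 3)*(d - 1), (d - 1)*(d + 4)) = d - 1
(5) = j^2 + j - 42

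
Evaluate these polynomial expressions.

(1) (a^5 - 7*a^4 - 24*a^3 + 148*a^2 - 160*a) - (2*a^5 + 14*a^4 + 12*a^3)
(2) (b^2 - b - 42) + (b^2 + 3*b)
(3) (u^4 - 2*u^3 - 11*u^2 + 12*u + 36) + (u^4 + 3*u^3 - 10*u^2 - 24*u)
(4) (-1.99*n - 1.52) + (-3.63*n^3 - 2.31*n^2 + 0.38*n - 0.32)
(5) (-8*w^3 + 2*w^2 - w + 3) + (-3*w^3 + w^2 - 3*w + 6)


(1) = -a^5 - 21*a^4 - 36*a^3 + 148*a^2 - 160*a
(2) = 2*b^2 + 2*b - 42
(3) = 2*u^4 + u^3 - 21*u^2 - 12*u + 36
(4) = -3.63*n^3 - 2.31*n^2 - 1.61*n - 1.84
(5) = -11*w^3 + 3*w^2 - 4*w + 9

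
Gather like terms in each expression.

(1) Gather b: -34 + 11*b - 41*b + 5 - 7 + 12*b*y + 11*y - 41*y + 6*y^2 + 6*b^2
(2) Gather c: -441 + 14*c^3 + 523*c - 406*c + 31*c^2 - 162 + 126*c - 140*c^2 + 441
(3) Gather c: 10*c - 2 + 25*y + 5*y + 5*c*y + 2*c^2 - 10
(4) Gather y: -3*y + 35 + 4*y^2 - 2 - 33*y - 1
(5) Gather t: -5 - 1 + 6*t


(1) = 6*b^2 + b*(12*y - 30) + 6*y^2 - 30*y - 36
(2) = 14*c^3 - 109*c^2 + 243*c - 162
(3) = 2*c^2 + c*(5*y + 10) + 30*y - 12
(4) = 4*y^2 - 36*y + 32
(5) = 6*t - 6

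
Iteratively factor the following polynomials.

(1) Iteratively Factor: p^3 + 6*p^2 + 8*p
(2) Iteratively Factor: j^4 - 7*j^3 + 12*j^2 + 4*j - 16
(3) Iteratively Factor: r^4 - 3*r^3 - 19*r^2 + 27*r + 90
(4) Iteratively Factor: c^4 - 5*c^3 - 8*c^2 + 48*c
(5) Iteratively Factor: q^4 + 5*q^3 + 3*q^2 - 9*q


(1) = (p)*(p^2 + 6*p + 8) = p*(p + 4)*(p + 2)
(2) = (j - 2)*(j^3 - 5*j^2 + 2*j + 8) = (j - 4)*(j - 2)*(j^2 - j - 2) = (j - 4)*(j - 2)^2*(j + 1)
(3) = (r - 3)*(r^3 - 19*r - 30) = (r - 3)*(r + 2)*(r^2 - 2*r - 15) = (r - 5)*(r - 3)*(r + 2)*(r + 3)
(4) = (c)*(c^3 - 5*c^2 - 8*c + 48) = c*(c - 4)*(c^2 - c - 12) = c*(c - 4)^2*(c + 3)
(5) = (q - 1)*(q^3 + 6*q^2 + 9*q) = (q - 1)*(q + 3)*(q^2 + 3*q) = (q - 1)*(q + 3)^2*(q)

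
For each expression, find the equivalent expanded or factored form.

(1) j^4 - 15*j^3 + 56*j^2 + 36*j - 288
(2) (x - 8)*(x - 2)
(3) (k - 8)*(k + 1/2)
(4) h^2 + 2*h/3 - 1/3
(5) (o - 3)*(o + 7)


(1) = (j - 8)*(j - 6)*(j - 3)*(j + 2)
(2) = x^2 - 10*x + 16
(3) = k^2 - 15*k/2 - 4
(4) = (h - 1/3)*(h + 1)
(5) = o^2 + 4*o - 21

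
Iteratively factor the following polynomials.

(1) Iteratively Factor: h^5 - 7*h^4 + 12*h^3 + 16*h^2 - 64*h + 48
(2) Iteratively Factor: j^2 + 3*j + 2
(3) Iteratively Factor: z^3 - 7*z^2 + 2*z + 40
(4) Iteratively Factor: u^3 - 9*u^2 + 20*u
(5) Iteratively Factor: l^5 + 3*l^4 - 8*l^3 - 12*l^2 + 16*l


(1) = (h - 3)*(h^4 - 4*h^3 + 16*h - 16) = (h - 3)*(h - 2)*(h^3 - 2*h^2 - 4*h + 8) = (h - 3)*(h - 2)^2*(h^2 - 4) = (h - 3)*(h - 2)^2*(h + 2)*(h - 2)
(2) = (j + 2)*(j + 1)
(3) = (z + 2)*(z^2 - 9*z + 20) = (z - 4)*(z + 2)*(z - 5)
(4) = (u - 5)*(u^2 - 4*u) = (u - 5)*(u - 4)*(u)
(5) = (l + 4)*(l^4 - l^3 - 4*l^2 + 4*l) = (l - 2)*(l + 4)*(l^3 + l^2 - 2*l) = l*(l - 2)*(l + 4)*(l^2 + l - 2) = l*(l - 2)*(l - 1)*(l + 4)*(l + 2)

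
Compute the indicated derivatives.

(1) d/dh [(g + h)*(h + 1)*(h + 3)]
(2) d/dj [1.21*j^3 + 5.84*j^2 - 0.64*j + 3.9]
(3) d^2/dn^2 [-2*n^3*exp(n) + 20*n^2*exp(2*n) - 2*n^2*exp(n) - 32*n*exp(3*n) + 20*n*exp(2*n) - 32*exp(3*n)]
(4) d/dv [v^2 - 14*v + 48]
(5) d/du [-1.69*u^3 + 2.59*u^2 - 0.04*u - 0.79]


(1) = 2*g*h + 4*g + 3*h^2 + 8*h + 3
(2) = 3.63*j^2 + 11.68*j - 0.64
(3) = 2*(-n^3 + 40*n^2*exp(n) - 7*n^2 - 144*n*exp(2*n) + 120*n*exp(n) - 10*n - 240*exp(2*n) + 60*exp(n) - 2)*exp(n)
(4) = 2*v - 14
(5) = -5.07*u^2 + 5.18*u - 0.04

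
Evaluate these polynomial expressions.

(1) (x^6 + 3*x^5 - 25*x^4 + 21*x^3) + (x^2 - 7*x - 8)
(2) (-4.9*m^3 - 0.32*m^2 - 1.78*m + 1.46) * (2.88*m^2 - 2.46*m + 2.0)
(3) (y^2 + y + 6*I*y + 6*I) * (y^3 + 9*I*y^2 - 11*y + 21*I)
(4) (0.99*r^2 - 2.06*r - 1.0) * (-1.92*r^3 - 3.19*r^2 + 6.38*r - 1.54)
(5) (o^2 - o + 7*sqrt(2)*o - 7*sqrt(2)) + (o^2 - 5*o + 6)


(1) = x^6 + 3*x^5 - 25*x^4 + 21*x^3 + x^2 - 7*x - 8
(2) = -14.112*m^5 + 11.1324*m^4 - 14.1392*m^3 + 7.9436*m^2 - 7.1516*m + 2.92
(3) = y^5 + y^4 + 15*I*y^4 - 65*y^3 + 15*I*y^3 - 65*y^2 - 45*I*y^2 - 126*y - 45*I*y - 126
(4) = -1.9008*r^5 + 0.7971*r^4 + 14.8076*r^3 - 11.4774*r^2 - 3.2076*r + 1.54
(5) = 2*o^2 - 6*o + 7*sqrt(2)*o - 7*sqrt(2) + 6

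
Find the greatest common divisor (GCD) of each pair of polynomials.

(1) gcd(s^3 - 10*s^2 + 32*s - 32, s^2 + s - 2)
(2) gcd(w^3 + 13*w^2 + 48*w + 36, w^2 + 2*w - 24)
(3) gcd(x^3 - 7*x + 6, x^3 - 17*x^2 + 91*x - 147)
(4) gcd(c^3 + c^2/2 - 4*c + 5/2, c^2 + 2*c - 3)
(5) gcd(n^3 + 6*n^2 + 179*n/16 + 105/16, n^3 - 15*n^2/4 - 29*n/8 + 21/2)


(1) = gcd((s - 4)^2*(s - 2), (s - 1)*(s + 2)) = 1
(2) = w + 6
(3) = gcd((x - 2)*(x - 1)*(x + 3), (x - 7)^2*(x - 3)) = 1
(4) = gcd((c - 1)^2*(c + 5/2), (c - 1)*(c + 3)) = c - 1
(5) = n + 7/4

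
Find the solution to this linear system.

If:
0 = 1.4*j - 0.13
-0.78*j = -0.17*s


Then:
j = 0.09
s = 0.43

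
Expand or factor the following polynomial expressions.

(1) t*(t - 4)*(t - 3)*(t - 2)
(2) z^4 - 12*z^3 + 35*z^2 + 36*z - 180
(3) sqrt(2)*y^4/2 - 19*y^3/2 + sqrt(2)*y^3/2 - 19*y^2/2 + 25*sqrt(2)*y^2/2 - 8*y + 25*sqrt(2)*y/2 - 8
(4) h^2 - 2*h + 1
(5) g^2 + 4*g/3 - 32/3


(1) = t^4 - 9*t^3 + 26*t^2 - 24*t
(2) = (z - 6)*(z - 5)*(z - 3)*(z + 2)
(3) = (y - 8*sqrt(2))*(y - sqrt(2))*(y - sqrt(2)/2)*(sqrt(2)*y/2 + sqrt(2)/2)
(4) = (h - 1)^2
(5) = (g - 8/3)*(g + 4)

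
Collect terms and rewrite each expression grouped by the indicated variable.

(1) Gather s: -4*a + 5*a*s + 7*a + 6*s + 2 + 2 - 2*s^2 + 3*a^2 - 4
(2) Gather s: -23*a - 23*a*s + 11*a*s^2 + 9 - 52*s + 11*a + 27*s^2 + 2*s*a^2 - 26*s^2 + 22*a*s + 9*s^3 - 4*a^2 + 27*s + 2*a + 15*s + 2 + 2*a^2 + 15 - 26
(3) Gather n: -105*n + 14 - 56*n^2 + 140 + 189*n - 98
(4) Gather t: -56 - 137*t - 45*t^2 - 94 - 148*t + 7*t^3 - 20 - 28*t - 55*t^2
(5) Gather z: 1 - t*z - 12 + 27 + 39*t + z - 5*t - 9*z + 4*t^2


(1) = 3*a^2 + 3*a - 2*s^2 + s*(5*a + 6)
(2) = -2*a^2 - 10*a + 9*s^3 + s^2*(11*a + 1) + s*(2*a^2 - a - 10)
(3) = -56*n^2 + 84*n + 56
(4) = 7*t^3 - 100*t^2 - 313*t - 170
(5) = 4*t^2 + 34*t + z*(-t - 8) + 16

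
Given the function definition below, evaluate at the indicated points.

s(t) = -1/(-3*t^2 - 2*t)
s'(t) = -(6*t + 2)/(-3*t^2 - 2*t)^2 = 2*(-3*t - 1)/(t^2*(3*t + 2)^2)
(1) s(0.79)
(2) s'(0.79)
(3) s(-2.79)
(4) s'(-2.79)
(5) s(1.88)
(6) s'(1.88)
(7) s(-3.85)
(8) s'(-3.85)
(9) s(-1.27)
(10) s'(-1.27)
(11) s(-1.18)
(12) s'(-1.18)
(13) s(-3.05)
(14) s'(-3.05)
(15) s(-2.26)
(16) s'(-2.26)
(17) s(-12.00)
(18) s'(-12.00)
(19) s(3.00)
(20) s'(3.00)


(1) = 0.29
(2) = -0.57
(3) = 0.06
(4) = 0.05
(5) = 0.07
(6) = -0.06
(7) = 0.03
(8) = 0.02
(9) = 0.44
(10) = 1.06
(11) = 0.55
(12) = 1.54
(13) = 0.05
(14) = 0.03
(15) = 0.09
(16) = 0.10
(17) = 0.00
(18) = 0.00
(19) = 0.03
(20) = -0.02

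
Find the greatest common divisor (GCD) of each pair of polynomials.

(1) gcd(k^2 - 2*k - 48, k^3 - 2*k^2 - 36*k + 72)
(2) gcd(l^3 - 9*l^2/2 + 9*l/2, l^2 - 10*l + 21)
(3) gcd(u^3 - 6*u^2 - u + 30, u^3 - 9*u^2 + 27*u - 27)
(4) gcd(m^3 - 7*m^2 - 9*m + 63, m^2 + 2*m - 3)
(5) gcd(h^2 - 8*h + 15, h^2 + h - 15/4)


(1) = gcd((k - 8)*(k + 6), (k - 6)*(k - 2)*(k + 6)) = k + 6
(2) = l - 3
(3) = gcd((u - 5)*(u - 3)*(u + 2), (u - 3)^3) = u - 3
(4) = gcd((m - 7)*(m - 3)*(m + 3), (m - 1)*(m + 3)) = m + 3
(5) = gcd((h - 5)*(h - 3), (h - 3/2)*(h + 5/2)) = 1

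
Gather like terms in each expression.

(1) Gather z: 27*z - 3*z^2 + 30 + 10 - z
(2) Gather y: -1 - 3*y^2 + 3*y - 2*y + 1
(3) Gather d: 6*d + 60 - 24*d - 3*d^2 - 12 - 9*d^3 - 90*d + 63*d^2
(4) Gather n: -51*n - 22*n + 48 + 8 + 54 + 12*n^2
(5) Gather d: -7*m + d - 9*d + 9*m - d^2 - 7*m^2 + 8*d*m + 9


(1) = -3*z^2 + 26*z + 40
(2) = -3*y^2 + y
(3) = -9*d^3 + 60*d^2 - 108*d + 48
(4) = 12*n^2 - 73*n + 110
(5) = -d^2 + d*(8*m - 8) - 7*m^2 + 2*m + 9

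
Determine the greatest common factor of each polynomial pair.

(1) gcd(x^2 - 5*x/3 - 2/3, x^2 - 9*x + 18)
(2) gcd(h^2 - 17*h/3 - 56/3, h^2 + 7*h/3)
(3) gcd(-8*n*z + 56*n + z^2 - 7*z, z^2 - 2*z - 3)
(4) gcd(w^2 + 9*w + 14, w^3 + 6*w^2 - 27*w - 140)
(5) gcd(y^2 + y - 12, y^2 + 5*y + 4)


(1) = gcd((x - 2)*(x + 1/3), (x - 6)*(x - 3)) = 1
(2) = h + 7/3
(3) = 1
(4) = gcd((w + 2)*(w + 7), (w - 5)*(w + 4)*(w + 7)) = w + 7
(5) = gcd((y - 3)*(y + 4), (y + 1)*(y + 4)) = y + 4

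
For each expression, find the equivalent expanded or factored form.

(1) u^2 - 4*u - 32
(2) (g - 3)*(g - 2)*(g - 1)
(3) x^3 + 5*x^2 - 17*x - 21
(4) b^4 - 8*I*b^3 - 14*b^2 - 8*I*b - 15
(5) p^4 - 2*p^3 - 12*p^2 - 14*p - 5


(1) = (u - 8)*(u + 4)
(2) = g^3 - 6*g^2 + 11*g - 6
(3) = (x - 3)*(x + 1)*(x + 7)
(4) = (b - 5*I)*(b - 3*I)*(b - I)*(b + I)
(5) = (p - 5)*(p + 1)^3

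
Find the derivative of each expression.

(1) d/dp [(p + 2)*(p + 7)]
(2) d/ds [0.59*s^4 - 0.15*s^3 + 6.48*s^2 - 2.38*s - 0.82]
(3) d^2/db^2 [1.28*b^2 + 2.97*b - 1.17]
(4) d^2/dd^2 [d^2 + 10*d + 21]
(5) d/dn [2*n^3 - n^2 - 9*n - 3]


(1) = 2*p + 9
(2) = 2.36*s^3 - 0.45*s^2 + 12.96*s - 2.38
(3) = 2.56000000000000
(4) = 2
(5) = 6*n^2 - 2*n - 9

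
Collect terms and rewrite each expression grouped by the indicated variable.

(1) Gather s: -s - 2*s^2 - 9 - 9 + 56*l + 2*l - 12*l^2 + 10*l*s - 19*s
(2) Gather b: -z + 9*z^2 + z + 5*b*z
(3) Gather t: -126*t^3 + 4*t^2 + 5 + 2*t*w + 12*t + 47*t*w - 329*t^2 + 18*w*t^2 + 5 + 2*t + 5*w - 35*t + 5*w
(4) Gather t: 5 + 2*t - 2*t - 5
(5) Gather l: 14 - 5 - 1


(1) = -12*l^2 + 58*l - 2*s^2 + s*(10*l - 20) - 18
(2) = 5*b*z + 9*z^2
(3) = -126*t^3 + t^2*(18*w - 325) + t*(49*w - 21) + 10*w + 10
(4) = 0
(5) = 8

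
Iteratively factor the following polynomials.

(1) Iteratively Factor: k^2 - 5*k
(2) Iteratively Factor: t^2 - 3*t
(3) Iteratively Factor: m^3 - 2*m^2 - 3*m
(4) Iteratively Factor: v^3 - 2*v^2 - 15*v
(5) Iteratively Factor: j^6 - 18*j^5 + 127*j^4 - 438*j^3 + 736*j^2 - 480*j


(1) = (k - 5)*(k)
(2) = (t)*(t - 3)
(3) = (m + 1)*(m^2 - 3*m) = m*(m + 1)*(m - 3)
(4) = (v - 5)*(v^2 + 3*v) = (v - 5)*(v + 3)*(v)
(5) = (j - 3)*(j^5 - 15*j^4 + 82*j^3 - 192*j^2 + 160*j) = j*(j - 3)*(j^4 - 15*j^3 + 82*j^2 - 192*j + 160) = j*(j - 5)*(j - 3)*(j^3 - 10*j^2 + 32*j - 32) = j*(j - 5)*(j - 3)*(j - 2)*(j^2 - 8*j + 16) = j*(j - 5)*(j - 4)*(j - 3)*(j - 2)*(j - 4)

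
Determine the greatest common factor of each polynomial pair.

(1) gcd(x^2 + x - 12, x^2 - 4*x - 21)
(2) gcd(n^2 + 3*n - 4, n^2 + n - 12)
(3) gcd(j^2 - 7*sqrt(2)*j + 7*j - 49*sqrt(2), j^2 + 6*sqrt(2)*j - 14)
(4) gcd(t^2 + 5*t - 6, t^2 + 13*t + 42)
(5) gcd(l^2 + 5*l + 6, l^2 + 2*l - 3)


(1) = 1
(2) = gcd((n - 1)*(n + 4), (n - 3)*(n + 4)) = n + 4
(3) = gcd((j + 7)*(j - 7*sqrt(2)), (j - sqrt(2))*(j + 7*sqrt(2))) = 1
(4) = gcd((t - 1)*(t + 6), (t + 6)*(t + 7)) = t + 6
(5) = gcd((l + 2)*(l + 3), (l - 1)*(l + 3)) = l + 3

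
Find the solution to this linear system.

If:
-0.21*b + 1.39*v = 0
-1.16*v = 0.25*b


Then:
b = 0.00
v = 0.00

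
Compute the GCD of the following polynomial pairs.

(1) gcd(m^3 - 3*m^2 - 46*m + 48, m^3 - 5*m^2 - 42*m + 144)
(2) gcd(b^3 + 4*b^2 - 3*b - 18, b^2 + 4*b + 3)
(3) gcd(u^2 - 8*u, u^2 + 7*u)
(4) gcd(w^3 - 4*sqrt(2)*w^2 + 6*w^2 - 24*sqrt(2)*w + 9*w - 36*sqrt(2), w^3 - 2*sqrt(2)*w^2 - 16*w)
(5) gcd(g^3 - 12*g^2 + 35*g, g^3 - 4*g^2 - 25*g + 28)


(1) = gcd((m - 8)*(m - 1)*(m + 6), (m - 8)*(m - 3)*(m + 6)) = m^2 - 2*m - 48
(2) = gcd((b - 2)*(b + 3)^2, (b + 1)*(b + 3)) = b + 3
(3) = u
(4) = w - 4*sqrt(2)
(5) = gcd(g*(g - 7)*(g - 5), (g - 7)*(g - 1)*(g + 4)) = g - 7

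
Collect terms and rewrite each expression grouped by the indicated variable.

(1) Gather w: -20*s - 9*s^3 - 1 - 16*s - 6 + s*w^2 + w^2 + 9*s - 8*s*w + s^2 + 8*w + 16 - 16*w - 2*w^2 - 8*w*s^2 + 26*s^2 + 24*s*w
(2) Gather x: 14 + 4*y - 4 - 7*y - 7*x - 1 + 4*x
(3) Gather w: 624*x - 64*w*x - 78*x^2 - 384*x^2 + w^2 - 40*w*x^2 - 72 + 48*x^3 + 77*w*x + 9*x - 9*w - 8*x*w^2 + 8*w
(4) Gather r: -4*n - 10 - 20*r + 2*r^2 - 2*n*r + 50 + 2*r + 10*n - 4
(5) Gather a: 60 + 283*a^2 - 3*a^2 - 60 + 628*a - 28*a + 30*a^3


(1) = -9*s^3 + 27*s^2 - 27*s + w^2*(s - 1) + w*(-8*s^2 + 16*s - 8) + 9
(2) = -3*x - 3*y + 9
(3) = w^2*(1 - 8*x) + w*(-40*x^2 + 13*x - 1) + 48*x^3 - 462*x^2 + 633*x - 72
(4) = 6*n + 2*r^2 + r*(-2*n - 18) + 36
(5) = 30*a^3 + 280*a^2 + 600*a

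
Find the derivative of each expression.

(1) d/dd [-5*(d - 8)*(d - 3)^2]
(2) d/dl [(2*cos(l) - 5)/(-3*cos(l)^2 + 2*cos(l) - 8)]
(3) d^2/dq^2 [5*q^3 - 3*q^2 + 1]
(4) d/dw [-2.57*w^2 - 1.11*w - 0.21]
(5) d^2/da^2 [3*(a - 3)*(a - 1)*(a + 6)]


(1) = 5*(19 - 3*d)*(d - 3)
(2) = 6*(sin(l)^2 + 5*cos(l))*sin(l)/(3*sin(l)^2 + 2*cos(l) - 11)^2
(3) = 30*q - 6
(4) = -5.14*w - 1.11
(5) = 18*a + 12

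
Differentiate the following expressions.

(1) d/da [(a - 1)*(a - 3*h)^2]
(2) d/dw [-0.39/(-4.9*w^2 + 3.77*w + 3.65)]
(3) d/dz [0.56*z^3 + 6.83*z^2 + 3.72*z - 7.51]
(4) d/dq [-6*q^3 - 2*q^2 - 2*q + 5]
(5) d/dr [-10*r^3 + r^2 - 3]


(1) = (a - 3*h)*(3*a - 3*h - 2)
(2) = (1.4703 - 3.822*w)/(-4.9*w^2 + 3.77*w + 3.65)^2
(3) = 1.68*z^2 + 13.66*z + 3.72
(4) = -18*q^2 - 4*q - 2
(5) = 2*r*(1 - 15*r)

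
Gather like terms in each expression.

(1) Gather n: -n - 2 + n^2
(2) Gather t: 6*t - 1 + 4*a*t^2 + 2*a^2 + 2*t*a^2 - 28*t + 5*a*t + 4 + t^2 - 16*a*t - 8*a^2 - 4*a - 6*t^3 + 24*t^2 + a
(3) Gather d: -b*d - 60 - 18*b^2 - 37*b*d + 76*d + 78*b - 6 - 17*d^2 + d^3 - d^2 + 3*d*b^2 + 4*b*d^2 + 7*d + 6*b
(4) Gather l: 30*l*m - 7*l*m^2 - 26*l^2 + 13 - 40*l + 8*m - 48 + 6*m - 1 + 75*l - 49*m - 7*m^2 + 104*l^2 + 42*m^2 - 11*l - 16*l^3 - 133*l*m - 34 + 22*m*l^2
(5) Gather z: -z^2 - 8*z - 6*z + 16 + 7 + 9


(1) = n^2 - n - 2
(2) = -6*a^2 - 3*a - 6*t^3 + t^2*(4*a + 25) + t*(2*a^2 - 11*a - 22) + 3
(3) = -18*b^2 + 84*b + d^3 + d^2*(4*b - 18) + d*(3*b^2 - 38*b + 83) - 66
(4) = -16*l^3 + l^2*(22*m + 78) + l*(-7*m^2 - 103*m + 24) + 35*m^2 - 35*m - 70
(5) = -z^2 - 14*z + 32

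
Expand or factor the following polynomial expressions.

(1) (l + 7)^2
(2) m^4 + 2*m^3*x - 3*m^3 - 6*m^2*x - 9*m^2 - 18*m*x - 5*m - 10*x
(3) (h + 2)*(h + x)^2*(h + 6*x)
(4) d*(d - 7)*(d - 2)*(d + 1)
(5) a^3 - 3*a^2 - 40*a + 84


(1) = l^2 + 14*l + 49
(2) = (m - 5)*(m + 1)^2*(m + 2*x)
(3) = h^4 + 8*h^3*x + 2*h^3 + 13*h^2*x^2 + 16*h^2*x + 6*h*x^3 + 26*h*x^2 + 12*x^3
(4) = d^4 - 8*d^3 + 5*d^2 + 14*d
(5) = (a - 7)*(a - 2)*(a + 6)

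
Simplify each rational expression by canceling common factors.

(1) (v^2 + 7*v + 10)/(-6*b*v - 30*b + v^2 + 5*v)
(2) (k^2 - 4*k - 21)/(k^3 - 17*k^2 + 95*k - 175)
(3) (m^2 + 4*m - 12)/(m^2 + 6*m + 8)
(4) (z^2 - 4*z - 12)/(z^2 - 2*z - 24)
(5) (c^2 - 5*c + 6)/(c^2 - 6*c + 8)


(1) = (v + 2)/(-6*b + v)
(2) = (k + 3)/(k^2 - 10*k + 25)
(3) = (m^2 + 4*m - 12)/(m^2 + 6*m + 8)
(4) = (z + 2)/(z + 4)
(5) = (c - 3)/(c - 4)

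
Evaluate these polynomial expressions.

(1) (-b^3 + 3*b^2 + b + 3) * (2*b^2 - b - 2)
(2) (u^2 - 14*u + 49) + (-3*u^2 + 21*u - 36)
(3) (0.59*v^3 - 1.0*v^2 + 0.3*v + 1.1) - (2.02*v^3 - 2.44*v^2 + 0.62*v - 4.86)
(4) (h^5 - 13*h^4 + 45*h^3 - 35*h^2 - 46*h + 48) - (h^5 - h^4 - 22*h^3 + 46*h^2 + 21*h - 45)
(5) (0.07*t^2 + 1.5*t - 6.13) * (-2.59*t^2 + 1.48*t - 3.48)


(1) = -2*b^5 + 7*b^4 + b^3 - b^2 - 5*b - 6
(2) = -2*u^2 + 7*u + 13
(3) = -1.43*v^3 + 1.44*v^2 - 0.32*v + 5.96
(4) = -12*h^4 + 67*h^3 - 81*h^2 - 67*h + 93
(5) = -0.1813*t^4 - 3.7814*t^3 + 17.8531*t^2 - 14.2924*t + 21.3324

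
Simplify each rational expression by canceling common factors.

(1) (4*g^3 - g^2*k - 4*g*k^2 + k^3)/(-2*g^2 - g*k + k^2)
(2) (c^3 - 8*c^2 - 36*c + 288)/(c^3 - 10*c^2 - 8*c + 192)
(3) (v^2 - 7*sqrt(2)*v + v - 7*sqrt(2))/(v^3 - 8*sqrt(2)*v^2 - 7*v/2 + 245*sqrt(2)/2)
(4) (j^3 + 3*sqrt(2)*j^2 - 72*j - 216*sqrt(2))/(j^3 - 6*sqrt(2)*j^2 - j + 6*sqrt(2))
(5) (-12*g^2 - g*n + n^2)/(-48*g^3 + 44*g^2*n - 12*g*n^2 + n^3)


(1) = (-4*g^2 + 5*g*k - k^2)/(2*g - k)
(2) = (c + 6)/(c + 4)
(3) = (2*v + 2)/(2*v^2 - 2*sqrt(2)*v - 35)
(4) = (j^2 + 9*sqrt(2)*j + 36)/(j^2 - 1)
(5) = (3*g + n)/(12*g^2 - 8*g*n + n^2)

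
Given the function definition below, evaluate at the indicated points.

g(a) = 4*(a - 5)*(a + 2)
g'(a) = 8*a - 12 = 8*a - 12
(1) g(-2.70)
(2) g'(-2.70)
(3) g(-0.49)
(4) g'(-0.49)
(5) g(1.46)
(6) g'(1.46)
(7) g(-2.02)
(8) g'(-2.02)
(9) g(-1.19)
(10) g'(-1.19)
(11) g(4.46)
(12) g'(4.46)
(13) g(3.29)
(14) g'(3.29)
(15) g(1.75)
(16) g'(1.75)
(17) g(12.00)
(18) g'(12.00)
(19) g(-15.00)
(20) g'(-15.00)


(1) = 21.56
(2) = -33.60
(3) = -33.16
(4) = -15.92
(5) = -48.99
(6) = -0.32
(7) = 0.56
(8) = -28.16
(9) = -20.06
(10) = -21.52
(11) = -13.95
(12) = 23.68
(13) = -36.18
(14) = 14.32
(15) = -48.75
(16) = 2.00
(17) = 392.00
(18) = 84.00
(19) = 1040.00
(20) = -132.00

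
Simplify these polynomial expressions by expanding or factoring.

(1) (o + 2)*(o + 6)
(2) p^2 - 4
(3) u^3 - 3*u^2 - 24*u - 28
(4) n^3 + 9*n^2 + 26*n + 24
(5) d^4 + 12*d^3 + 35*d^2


(1) = o^2 + 8*o + 12
(2) = (p - 2)*(p + 2)
(3) = (u - 7)*(u + 2)^2
(4) = (n + 2)*(n + 3)*(n + 4)
(5) = d^2*(d + 5)*(d + 7)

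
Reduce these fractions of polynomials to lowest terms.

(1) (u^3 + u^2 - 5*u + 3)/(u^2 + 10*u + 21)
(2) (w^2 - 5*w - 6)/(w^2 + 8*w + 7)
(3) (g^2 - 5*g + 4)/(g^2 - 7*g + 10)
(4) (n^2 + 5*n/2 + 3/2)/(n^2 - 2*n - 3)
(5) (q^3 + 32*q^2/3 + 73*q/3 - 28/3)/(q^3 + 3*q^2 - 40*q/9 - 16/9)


(1) = (u^2 - 2*u + 1)/(u + 7)
(2) = (w - 6)/(w + 7)
(3) = (g^2 - 5*g + 4)/(g^2 - 7*g + 10)
(4) = (2*n + 3)/(2*n - 6)
(5) = (9*q^2 + 60*q - 21)/(9*q^2 - 9*q - 4)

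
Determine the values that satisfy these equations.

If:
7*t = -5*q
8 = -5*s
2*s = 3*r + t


Then:
q = -7*t/5
r = -t/3 - 16/15
s = -8/5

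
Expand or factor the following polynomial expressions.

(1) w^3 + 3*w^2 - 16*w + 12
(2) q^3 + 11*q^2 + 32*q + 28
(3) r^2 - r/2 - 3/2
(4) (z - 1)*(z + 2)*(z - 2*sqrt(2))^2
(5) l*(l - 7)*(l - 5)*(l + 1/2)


(1) = (w - 2)*(w - 1)*(w + 6)
(2) = (q + 2)^2*(q + 7)
(3) = (r - 3/2)*(r + 1)
(4) = z^4 - 4*sqrt(2)*z^3 + z^3 - 4*sqrt(2)*z^2 + 6*z^2 + 8*z + 8*sqrt(2)*z - 16
(5) = l^4 - 23*l^3/2 + 29*l^2 + 35*l/2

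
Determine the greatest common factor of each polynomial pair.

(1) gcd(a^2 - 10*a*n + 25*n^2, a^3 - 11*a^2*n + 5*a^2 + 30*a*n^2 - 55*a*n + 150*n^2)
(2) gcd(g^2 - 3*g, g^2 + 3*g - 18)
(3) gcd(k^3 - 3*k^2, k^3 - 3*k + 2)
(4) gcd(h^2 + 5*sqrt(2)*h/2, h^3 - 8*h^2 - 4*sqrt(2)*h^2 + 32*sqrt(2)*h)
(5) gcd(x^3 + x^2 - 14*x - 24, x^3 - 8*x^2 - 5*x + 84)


(1) = gcd((a - 5*n)^2, (a + 5)*(a - 6*n)*(a - 5*n)) = a - 5*n
(2) = g - 3
(3) = gcd(k^2*(k - 3), (k - 1)^2*(k + 2)) = 1
(4) = h
(5) = x^2 - x - 12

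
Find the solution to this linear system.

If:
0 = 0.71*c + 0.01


Then:
c = -0.01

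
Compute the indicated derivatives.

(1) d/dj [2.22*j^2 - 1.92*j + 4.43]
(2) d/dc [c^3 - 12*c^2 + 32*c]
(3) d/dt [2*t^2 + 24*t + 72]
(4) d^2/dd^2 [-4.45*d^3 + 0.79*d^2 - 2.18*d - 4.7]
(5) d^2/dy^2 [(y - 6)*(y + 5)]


(1) = 4.44*j - 1.92
(2) = 3*c^2 - 24*c + 32
(3) = 4*t + 24
(4) = 1.58 - 26.7*d
(5) = 2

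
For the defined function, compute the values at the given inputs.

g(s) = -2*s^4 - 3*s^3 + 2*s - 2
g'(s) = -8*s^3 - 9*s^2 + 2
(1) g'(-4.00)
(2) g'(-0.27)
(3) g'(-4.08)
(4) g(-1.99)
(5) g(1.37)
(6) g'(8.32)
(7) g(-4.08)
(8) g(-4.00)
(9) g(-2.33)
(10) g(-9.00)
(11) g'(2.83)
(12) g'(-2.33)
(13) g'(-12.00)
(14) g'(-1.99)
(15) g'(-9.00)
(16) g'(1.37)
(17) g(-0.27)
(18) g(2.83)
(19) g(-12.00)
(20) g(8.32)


(1) = 370.00
(2) = 1.50
(3) = 395.52
(4) = -13.70
(5) = -14.02
(6) = -5228.44
(7) = -360.61
(8) = -330.00
(9) = -27.66
(10) = -10955.00
(11) = -251.40
(12) = 54.33
(13) = 12530.00
(14) = 29.40
(15) = 5105.00
(16) = -35.46
(17) = -2.49
(18) = -192.62
(19) = -36314.00
(20) = -11296.63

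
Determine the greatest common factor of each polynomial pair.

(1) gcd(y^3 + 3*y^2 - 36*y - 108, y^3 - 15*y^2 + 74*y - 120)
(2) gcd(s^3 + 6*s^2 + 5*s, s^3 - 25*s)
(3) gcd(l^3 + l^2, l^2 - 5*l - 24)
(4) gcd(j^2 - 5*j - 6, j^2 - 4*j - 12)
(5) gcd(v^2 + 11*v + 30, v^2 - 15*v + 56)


(1) = gcd((y - 6)*(y + 3)*(y + 6), (y - 6)*(y - 5)*(y - 4)) = y - 6
(2) = gcd(s*(s + 1)*(s + 5), s*(s - 5)*(s + 5)) = s^2 + 5*s
(3) = gcd(l^2*(l + 1), (l - 8)*(l + 3)) = 1
(4) = gcd((j - 6)*(j + 1), (j - 6)*(j + 2)) = j - 6
(5) = gcd((v + 5)*(v + 6), (v - 8)*(v - 7)) = 1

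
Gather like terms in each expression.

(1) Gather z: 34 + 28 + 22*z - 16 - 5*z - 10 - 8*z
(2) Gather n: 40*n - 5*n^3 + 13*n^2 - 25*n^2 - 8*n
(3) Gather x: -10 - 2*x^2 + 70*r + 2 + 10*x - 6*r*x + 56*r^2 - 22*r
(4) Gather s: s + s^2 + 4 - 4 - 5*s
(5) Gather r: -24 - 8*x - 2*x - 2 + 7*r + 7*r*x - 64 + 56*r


(1) = 9*z + 36
(2) = -5*n^3 - 12*n^2 + 32*n
(3) = 56*r^2 + 48*r - 2*x^2 + x*(10 - 6*r) - 8
(4) = s^2 - 4*s
(5) = r*(7*x + 63) - 10*x - 90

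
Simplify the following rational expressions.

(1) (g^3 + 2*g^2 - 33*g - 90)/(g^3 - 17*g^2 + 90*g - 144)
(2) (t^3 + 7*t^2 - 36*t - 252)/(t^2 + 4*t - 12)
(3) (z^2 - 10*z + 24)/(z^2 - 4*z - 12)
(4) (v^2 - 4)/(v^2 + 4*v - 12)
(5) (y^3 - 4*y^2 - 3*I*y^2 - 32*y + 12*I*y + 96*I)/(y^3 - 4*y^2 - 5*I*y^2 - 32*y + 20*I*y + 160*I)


(1) = (g^2 + 8*g + 15)/(g^2 - 11*g + 24)
(2) = (t^2 + t - 42)/(t - 2)
(3) = (z - 4)/(z + 2)
(4) = (v + 2)/(v + 6)
(5) = (y - 3*I)/(y - 5*I)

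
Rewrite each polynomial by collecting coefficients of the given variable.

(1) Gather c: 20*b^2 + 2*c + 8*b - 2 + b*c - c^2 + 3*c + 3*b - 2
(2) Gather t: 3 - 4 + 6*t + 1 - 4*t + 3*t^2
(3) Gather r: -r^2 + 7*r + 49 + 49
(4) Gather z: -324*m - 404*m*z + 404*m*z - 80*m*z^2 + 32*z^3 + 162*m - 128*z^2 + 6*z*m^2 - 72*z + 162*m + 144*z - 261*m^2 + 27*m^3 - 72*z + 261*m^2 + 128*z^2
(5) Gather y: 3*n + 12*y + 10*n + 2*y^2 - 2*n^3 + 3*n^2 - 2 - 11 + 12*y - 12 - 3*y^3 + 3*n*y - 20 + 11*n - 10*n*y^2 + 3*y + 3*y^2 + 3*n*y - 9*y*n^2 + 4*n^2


(1) = 20*b^2 + 11*b - c^2 + c*(b + 5) - 4
(2) = 3*t^2 + 2*t
(3) = -r^2 + 7*r + 98
(4) = 27*m^3 + 6*m^2*z - 80*m*z^2 + 32*z^3
(5) = -2*n^3 + 7*n^2 + 24*n - 3*y^3 + y^2*(5 - 10*n) + y*(-9*n^2 + 6*n + 27) - 45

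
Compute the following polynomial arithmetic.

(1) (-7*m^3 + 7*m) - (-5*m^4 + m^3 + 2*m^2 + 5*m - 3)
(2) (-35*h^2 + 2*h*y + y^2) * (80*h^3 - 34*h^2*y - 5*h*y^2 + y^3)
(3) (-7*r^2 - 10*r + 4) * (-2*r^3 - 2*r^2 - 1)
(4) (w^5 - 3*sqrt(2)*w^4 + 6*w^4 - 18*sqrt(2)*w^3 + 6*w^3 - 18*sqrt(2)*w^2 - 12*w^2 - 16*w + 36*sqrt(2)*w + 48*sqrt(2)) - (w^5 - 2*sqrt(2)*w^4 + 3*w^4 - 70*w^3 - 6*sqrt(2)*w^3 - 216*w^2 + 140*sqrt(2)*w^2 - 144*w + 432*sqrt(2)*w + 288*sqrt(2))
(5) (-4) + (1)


(1) = 5*m^4 - 8*m^3 - 2*m^2 + 2*m + 3
(2) = -2800*h^5 + 1350*h^4*y + 187*h^3*y^2 - 79*h^2*y^3 - 3*h*y^4 + y^5
(3) = 14*r^5 + 34*r^4 + 12*r^3 - r^2 + 10*r - 4
(4) = -sqrt(2)*w^4 + 3*w^4 - 12*sqrt(2)*w^3 + 76*w^3 - 158*sqrt(2)*w^2 + 204*w^2 - 396*sqrt(2)*w + 128*w - 240*sqrt(2)
(5) = -3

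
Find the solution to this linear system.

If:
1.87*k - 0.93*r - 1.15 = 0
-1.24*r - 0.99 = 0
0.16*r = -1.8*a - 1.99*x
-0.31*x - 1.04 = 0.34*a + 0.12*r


Then:
a = -16.18
k = 0.22
r = -0.80
x = 14.70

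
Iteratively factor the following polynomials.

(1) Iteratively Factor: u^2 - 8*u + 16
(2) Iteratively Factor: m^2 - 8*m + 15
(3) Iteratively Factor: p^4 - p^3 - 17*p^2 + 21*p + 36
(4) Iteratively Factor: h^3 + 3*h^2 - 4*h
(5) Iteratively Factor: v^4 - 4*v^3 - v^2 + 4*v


(1) = (u - 4)*(u - 4)
(2) = (m - 3)*(m - 5)
(3) = (p - 3)*(p^3 + 2*p^2 - 11*p - 12) = (p - 3)^2*(p^2 + 5*p + 4) = (p - 3)^2*(p + 1)*(p + 4)
(4) = (h - 1)*(h^2 + 4*h) = h*(h - 1)*(h + 4)
(5) = (v)*(v^3 - 4*v^2 - v + 4) = v*(v - 4)*(v^2 - 1) = v*(v - 4)*(v + 1)*(v - 1)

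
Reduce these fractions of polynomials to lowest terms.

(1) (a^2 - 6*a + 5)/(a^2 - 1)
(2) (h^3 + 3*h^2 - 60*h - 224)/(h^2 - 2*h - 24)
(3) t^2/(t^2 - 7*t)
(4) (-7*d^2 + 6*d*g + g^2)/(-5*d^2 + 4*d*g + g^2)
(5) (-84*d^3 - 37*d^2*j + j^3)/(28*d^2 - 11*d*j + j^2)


(1) = (a - 5)/(a + 1)
(2) = (h^2 - h - 56)/(h - 6)
(3) = t/(t - 7)
(4) = (7*d + g)/(5*d + g)
(5) = (-12*d^2 - 7*d*j - j^2)/(4*d - j)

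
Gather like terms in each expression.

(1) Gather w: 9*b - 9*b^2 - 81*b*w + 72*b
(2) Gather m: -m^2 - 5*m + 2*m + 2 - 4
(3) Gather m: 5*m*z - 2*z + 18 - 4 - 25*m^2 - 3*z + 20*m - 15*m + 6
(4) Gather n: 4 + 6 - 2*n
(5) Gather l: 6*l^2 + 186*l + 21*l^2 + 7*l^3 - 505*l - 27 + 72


(1) = -9*b^2 - 81*b*w + 81*b
(2) = -m^2 - 3*m - 2
(3) = -25*m^2 + m*(5*z + 5) - 5*z + 20
(4) = 10 - 2*n
(5) = 7*l^3 + 27*l^2 - 319*l + 45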